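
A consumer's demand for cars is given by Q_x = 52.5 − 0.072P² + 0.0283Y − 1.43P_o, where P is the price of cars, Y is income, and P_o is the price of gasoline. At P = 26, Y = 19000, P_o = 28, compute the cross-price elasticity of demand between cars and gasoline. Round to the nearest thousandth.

At the given point, Q_x = 52.5 − 0.072(26)² + 0.0283(19000) − 1.43(28) = 52.5 − 48.672 + 537.7 − 40.04 = 501.488.
∂Q_x/∂P_o = −1.43, so E_xy = -1.43·(28/501.488) ≈ -0.080.
E_xy < 0: the goods are complements.

-0.080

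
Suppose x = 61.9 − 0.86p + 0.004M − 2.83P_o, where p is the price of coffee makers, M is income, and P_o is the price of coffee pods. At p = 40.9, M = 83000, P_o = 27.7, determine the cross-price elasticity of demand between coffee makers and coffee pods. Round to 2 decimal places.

-0.28

First evaluate x: 61.9 − 0.86(40.9) + 0.004(83000) − 2.83(27.7) = 61.9 − 35.174 + 332 − 78.391 = 280.335.
∂x/∂P_o = −2.83, so E_xy = -2.83·(27.7/280.335) ≈ -0.28.
E_xy < 0: the goods are complements.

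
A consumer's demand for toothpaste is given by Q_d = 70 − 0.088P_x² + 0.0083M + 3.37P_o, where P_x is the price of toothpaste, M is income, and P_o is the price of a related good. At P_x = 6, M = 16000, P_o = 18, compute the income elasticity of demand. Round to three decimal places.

Q_d = 70 − 0.088(6)² + 0.0083(16000) + 3.37(18) = 70 − 3.168 + 132.8 + 60.66 = 260.292.
∂Q_d/∂M = +0.0083, so E_I = 0.0083·(16000/260.292) ≈ 0.510.
E_I ∈ (0,1): normal good (necessity).

0.510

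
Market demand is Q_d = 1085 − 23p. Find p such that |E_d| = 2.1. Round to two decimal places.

Set −bp/(a − bp) = −2.1 ⇒ bp = 2.1(a − bp) ⇒ bp(1+2.1) = 2.1·a.
p = 2.1·1085/(23·3.1) ≈ 31.96.

31.96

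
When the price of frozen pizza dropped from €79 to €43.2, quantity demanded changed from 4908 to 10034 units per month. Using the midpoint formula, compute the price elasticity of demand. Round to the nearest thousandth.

%ΔQ = (10034 − 4908)/[(4908 + 10034)/2] = 5126/7471 ≈ 0.6861.
%Δp = (43.2 − 79)/[(79 + 43.2)/2] = -35.8/61.1 ≈ -0.5859.
Arc elasticity E = %ΔQ/%Δp ≈ 0.6861/-0.5859 ≈ -1.171.
|E| > 1: demand is elastic over this range.

-1.171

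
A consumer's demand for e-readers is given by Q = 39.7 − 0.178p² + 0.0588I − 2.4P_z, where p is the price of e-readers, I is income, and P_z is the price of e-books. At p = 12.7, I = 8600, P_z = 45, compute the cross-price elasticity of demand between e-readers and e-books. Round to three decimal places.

Q = 39.7 − 0.178(12.7)² + 0.0588(8600) − 2.4(45) = 39.7 − 28.7096 + 505.68 − 108 = 408.6704.
∂Q/∂P_z = −2.4, so E_xy = -2.4·(45/408.6704) ≈ -0.264.
E_xy < 0: the goods are complements.

-0.264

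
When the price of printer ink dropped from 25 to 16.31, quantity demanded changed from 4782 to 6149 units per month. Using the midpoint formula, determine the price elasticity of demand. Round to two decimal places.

%ΔQ = (6149 − 4782)/[(4782 + 6149)/2] = 1367/5465.5 ≈ 0.2501.
%ΔP = (16.31 − 25)/[(25 + 16.31)/2] = -8.69/20.655 ≈ -0.4207.
Arc elasticity E = %ΔQ/%ΔP ≈ 0.2501/-0.4207 ≈ -0.59.
|E| < 1: demand is inelastic over this range.

-0.59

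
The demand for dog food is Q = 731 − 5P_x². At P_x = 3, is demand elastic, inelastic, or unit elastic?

inelastic

At P_x = 3, Q = 686.
dQ/dP_x = −2·5·P_x = −30.
Point elasticity E = (dQ/dP_x)·(P_x/Q) = -30 × 3/686 ≈ -0.131.
|E| ≈ 0.131 < 1, so demand is inelastic.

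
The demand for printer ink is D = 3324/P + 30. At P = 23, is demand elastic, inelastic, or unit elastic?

At P = 23, D = 174.5217.
dD/dP = −3324/P² = −6.2836.
Point elasticity E = (dD/dP)·(P/D) = -6.2836 × 23/174.5217 ≈ -0.828.
|E| ≈ 0.828 < 1, so demand is inelastic.

inelastic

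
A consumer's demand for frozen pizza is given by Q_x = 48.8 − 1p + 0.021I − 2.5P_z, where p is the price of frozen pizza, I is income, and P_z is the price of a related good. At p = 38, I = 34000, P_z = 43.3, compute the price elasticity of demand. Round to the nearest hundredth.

At the given point, Q_x = 48.8 − 1(38) + 0.021(34000) − 2.5(43.3) = 48.8 − 38 + 714 − 108.25 = 616.55.
∂Q_x/∂p = −1, so E_p = (−1)·(38/616.55) ≈ -0.06.
|E_p| < 1: demand is inelastic.

-0.06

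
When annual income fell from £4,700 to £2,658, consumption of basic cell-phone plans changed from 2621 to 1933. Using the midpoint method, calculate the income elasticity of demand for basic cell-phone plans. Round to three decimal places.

%ΔQ = (1933 − 2621)/[(2621+1933)/2] = -688/2277 ≈ -0.3022.
%ΔI = (2,658 − 4,700)/[(4,700+2,658)/2] = -2042/3679 ≈ -0.5550.
E_I = %ΔQ/%ΔI ≈ 0.544.
E_I ∈ (0,1): normal good (necessity).

0.544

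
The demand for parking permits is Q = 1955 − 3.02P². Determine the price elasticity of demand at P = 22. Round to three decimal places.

At P = 22, Q = 493.32.
dQ/dP = −2·3.02·P = −132.88.
Point elasticity E = (dQ/dP)·(P/Q) = -132.88 × 22/493.32 ≈ -5.926.
|E| > 1, so demand is elastic at this price.

-5.926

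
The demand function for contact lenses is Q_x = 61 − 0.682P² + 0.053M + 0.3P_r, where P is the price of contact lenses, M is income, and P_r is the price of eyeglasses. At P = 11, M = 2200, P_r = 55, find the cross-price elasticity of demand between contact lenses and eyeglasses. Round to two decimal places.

0.15

Q_x = 61 − 0.682(11)² + 0.053(2200) + 0.3(55) = 61 − 82.522 + 116.6 + 16.5 = 111.578.
∂Q_x/∂P_r = +0.3, so E_xy = 0.3·(55/111.578) ≈ 0.15.
E_xy > 0: the goods are substitutes.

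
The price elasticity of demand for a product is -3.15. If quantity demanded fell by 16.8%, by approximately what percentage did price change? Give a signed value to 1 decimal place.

5.3

%ΔQ ≈ E × %ΔP ⇒ %ΔP = %ΔQ / E = (-16.8%)/(-3.15) ≈ 5.3%.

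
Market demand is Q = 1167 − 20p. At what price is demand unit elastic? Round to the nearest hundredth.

29.18

For linear demand Q = a − bp, E = −bp/(a − bp). |E| = 1 ⇒ bp = a − bp ⇒ p = a/(2b).
p = 1167/(2·20) ≈ 29.18.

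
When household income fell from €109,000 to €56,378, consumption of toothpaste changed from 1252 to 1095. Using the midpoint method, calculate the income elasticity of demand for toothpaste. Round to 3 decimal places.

0.210

%ΔQ = (1095 − 1252)/[(1252+1095)/2] = -157/1173.5 ≈ -0.1338.
%ΔM = (56,378 − 109,000)/[(109,000+56,378)/2] = -52622/82689 ≈ -0.6364.
E_I = %ΔQ/%ΔM ≈ 0.210.
E_I ∈ (0,1): normal good (necessity).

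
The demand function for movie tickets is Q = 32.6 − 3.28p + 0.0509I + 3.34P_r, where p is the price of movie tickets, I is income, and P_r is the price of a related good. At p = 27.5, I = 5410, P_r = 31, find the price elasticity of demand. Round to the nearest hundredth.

Q = 32.6 − 3.28(27.5) + 0.0509(5410) + 3.34(31) = 32.6 − 90.2 + 275.369 + 103.54 = 321.309.
∂Q/∂p = −3.28, so E_p = (−3.28)·(27.5/321.309) ≈ -0.28.
|E_p| < 1: demand is inelastic.

-0.28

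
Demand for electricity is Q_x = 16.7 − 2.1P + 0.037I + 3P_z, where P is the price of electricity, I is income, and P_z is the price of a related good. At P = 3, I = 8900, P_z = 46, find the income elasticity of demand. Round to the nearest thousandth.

0.689

First evaluate Q_x: 16.7 − 2.1(3) + 0.037(8900) + 3(46) = 16.7 − 6.3 + 329.3 + 138 = 477.7.
∂Q_x/∂I = +0.037, so E_I = 0.037·(8900/477.7) ≈ 0.689.
E_I ∈ (0,1): normal good (necessity).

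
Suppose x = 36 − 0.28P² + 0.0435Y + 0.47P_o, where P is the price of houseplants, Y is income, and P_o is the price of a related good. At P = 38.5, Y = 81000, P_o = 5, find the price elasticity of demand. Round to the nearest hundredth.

-0.26

Evaluating quantity at (P, Y, P_o) gives x = 36 − 0.28(38.5)² + 0.0435(81000) + 0.47(5) = 36 − 415.03 + 3523.5 + 2.35 = 3146.82.
∂x/∂P = −2·0.28·P = -21.56, so E_p = -21.56·(38.5/3146.82) ≈ -0.26.
|E_p| < 1: demand is inelastic.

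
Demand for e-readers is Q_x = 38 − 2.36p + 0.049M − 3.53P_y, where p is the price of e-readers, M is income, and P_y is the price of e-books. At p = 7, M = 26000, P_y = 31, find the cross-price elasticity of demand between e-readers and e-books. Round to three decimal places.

-0.092

Substituting, Q_x = 38 − 2.36(7) + 0.049(26000) − 3.53(31) = 38 − 16.52 + 1274 − 109.43 = 1186.05.
∂Q_x/∂P_y = −3.53, so E_xy = -3.53·(31/1186.05) ≈ -0.092.
E_xy < 0: the goods are complements.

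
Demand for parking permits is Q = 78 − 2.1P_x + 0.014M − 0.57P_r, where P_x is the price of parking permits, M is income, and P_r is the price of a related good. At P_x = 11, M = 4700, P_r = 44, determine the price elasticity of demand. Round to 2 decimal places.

First evaluate Q: 78 − 2.1(11) + 0.014(4700) − 0.57(44) = 78 − 23.1 + 65.8 − 25.08 = 95.62.
∂Q/∂P_x = −2.1, so E_p = (−2.1)·(11/95.62) ≈ -0.24.
|E_p| < 1: demand is inelastic.

-0.24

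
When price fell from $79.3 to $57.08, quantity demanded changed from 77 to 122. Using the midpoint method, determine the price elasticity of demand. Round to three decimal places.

%ΔQ = (122 − 77)/[(77 + 122)/2] = 45/99.5 ≈ 0.4523.
%Δp = (57.08 − 79.3)/[(79.3 + 57.08)/2] = -22.22/68.19 ≈ -0.3259.
Arc elasticity E = %ΔQ/%Δp ≈ 0.4523/-0.3259 ≈ -1.388.
|E| > 1: demand is elastic over this range.

-1.388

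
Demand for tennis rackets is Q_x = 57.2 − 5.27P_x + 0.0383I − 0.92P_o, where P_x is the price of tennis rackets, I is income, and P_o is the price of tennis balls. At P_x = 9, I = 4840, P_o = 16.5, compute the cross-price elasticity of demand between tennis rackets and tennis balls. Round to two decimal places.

Q_x = 57.2 − 5.27(9) + 0.0383(4840) − 0.92(16.5) = 57.2 − 47.43 + 185.372 − 15.18 = 179.962.
∂Q_x/∂P_o = −0.92, so E_xy = -0.92·(16.5/179.962) ≈ -0.08.
E_xy < 0: the goods are complements.

-0.08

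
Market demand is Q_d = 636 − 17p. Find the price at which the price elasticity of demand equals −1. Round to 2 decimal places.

18.71

For linear demand Q_d = a − bp, E = −bp/(a − bp). |E| = 1 ⇒ bp = a − bp ⇒ p = a/(2b).
p = 636/(2·17) ≈ 18.71.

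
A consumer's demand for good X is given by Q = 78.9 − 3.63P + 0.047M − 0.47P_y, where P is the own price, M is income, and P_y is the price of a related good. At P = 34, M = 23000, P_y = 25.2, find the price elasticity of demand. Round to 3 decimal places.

Q = 78.9 − 3.63(34) + 0.047(23000) − 0.47(25.2) = 78.9 − 123.42 + 1081 − 11.844 = 1024.636.
∂Q/∂P = −3.63, so E_p = (−3.63)·(34/1024.636) ≈ -0.120.
|E_p| < 1: demand is inelastic.

-0.120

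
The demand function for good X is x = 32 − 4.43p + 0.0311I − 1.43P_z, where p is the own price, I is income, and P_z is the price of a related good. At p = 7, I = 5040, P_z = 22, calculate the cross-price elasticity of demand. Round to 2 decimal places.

-0.25

Evaluating quantity at (p, I, P_z) gives x = 32 − 4.43(7) + 0.0311(5040) − 1.43(22) = 32 − 31.01 + 156.744 − 31.46 = 126.274.
∂x/∂P_z = −1.43, so E_xy = -1.43·(22/126.274) ≈ -0.25.
E_xy < 0: the goods are complements.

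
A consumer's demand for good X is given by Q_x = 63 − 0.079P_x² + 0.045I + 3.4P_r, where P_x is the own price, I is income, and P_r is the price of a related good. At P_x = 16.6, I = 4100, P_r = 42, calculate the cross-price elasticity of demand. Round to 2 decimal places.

At the given point, Q_x = 63 − 0.079(16.6)² + 0.045(4100) + 3.4(42) = 63 − 21.7692 + 184.5 + 142.8 = 368.5308.
∂Q_x/∂P_r = +3.4, so E_xy = 3.4·(42/368.5308) ≈ 0.39.
E_xy > 0: the goods are substitutes.

0.39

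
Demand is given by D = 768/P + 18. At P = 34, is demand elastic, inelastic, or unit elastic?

inelastic

At P = 34, D = 40.5882.
dD/dP = −768/P² = −0.6644.
Point elasticity E = (dD/dP)·(P/D) = -0.6644 × 34/40.5882 ≈ -0.557.
|E| ≈ 0.557 < 1, so demand is inelastic.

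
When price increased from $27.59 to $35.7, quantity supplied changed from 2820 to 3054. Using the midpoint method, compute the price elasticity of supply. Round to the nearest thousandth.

0.311

%Δq = (3054 − 2820)/[(2820 + 3054)/2] = 234/2937 ≈ 0.0797.
%Δp = (35.7 − 27.59)/[(27.59 + 35.7)/2] = 8.11/31.645 ≈ 0.2563.
Arc elasticity E = %Δq/%Δp ≈ 0.0797/0.2563 ≈ 0.311.
|E| < 1: supply is inelastic over this range.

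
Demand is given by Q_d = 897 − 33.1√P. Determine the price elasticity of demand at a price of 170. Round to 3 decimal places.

At P = 170, Q_d = 465.4288.
dQ_d/dP = −33.1/(2√P) = −33.1/(2·13.0384).
Point elasticity E = (dQ_d/dP)·(P/Q_d) = -1.2693 × 170/465.4288 ≈ -0.464.
|E| < 1, so demand is inelastic at this price.

-0.464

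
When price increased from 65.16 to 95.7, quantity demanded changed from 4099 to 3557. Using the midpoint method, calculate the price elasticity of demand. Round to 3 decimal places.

-0.373

%ΔQ = (3557 − 4099)/[(4099 + 3557)/2] = -542/3828 ≈ -0.1416.
%ΔP = (95.7 − 65.16)/[(65.16 + 95.7)/2] = 30.54/80.43 ≈ 0.3797.
Arc elasticity E = %ΔQ/%ΔP ≈ -0.1416/0.3797 ≈ -0.373.
|E| < 1: demand is inelastic over this range.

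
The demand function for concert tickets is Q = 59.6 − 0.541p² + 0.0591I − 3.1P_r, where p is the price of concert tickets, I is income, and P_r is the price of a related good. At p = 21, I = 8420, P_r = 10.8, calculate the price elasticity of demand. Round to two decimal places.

Q = 59.6 − 0.541(21)² + 0.0591(8420) − 3.1(10.8) = 59.6 − 238.581 + 497.622 − 33.48 = 285.161.
∂Q/∂p = −2·0.541·p = -22.722, so E_p = -22.722·(21/285.161) ≈ -1.67.
|E_p| > 1: demand is elastic.

-1.67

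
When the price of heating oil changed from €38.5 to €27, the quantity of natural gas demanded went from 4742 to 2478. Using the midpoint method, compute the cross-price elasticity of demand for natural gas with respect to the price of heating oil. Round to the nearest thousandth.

1.786

%ΔQ_x = (2478 − 4742)/[(4742+2478)/2] = -2264/3610 ≈ -0.6271.
%ΔP_y = (27 − 38.5)/[(38.5+27)/2] ≈ -0.3511.
E_xy = -0.6271/-0.3511 ≈ 1.786.
E_xy > 0, so natural gas and heating oil are substitutes.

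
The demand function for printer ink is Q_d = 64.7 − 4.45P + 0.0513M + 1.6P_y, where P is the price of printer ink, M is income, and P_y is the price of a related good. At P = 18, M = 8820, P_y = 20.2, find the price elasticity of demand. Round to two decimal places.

-0.17

Q_d = 64.7 − 4.45(18) + 0.0513(8820) + 1.6(20.2) = 64.7 − 80.1 + 452.466 + 32.32 = 469.386.
∂Q_d/∂P = −4.45, so E_p = (−4.45)·(18/469.386) ≈ -0.17.
|E_p| < 1: demand is inelastic.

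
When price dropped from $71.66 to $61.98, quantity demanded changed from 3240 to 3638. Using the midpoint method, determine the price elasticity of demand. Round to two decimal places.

%Δq = (3638 − 3240)/[(3240 + 3638)/2] = 398/3439 ≈ 0.1157.
%ΔP = (61.98 − 71.66)/[(71.66 + 61.98)/2] = -9.68/66.82 ≈ -0.1449.
Arc elasticity E = %Δq/%ΔP ≈ 0.1157/-0.1449 ≈ -0.80.
|E| < 1: demand is inelastic over this range.

-0.80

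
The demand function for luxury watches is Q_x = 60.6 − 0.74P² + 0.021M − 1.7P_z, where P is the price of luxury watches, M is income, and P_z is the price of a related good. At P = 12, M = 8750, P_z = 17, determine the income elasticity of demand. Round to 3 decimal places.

1.687

At the given point, Q_x = 60.6 − 0.74(12)² + 0.021(8750) − 1.7(17) = 60.6 − 106.56 + 183.75 − 28.9 = 108.89.
∂Q_x/∂M = +0.021, so E_I = 0.021·(8750/108.89) ≈ 1.687.
E_I > 1: normal good (luxury).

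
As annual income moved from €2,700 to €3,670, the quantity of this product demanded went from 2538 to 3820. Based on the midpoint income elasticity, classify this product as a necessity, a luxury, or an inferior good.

luxury

%ΔQ = (3820 − 2538)/[(2538+3820)/2] = 1282/3179 ≈ 0.4033.
%ΔM = (3,670 − 2,700)/[(2,700+3,670)/2] = 970/3185 ≈ 0.3046.
E_I = %ΔQ/%ΔM ≈ 1.324.
E_I > 1: normal good (luxury).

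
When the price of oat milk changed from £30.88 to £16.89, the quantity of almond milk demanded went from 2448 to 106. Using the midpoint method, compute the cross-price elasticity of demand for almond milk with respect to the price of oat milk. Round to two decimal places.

3.13

%ΔQ_x = (106 − 2448)/[(2448+106)/2] = -2342/1277 ≈ -1.8340.
%ΔP_y = (16.89 − 30.88)/[(30.88+16.89)/2] ≈ -0.5857.
E_xy = -1.8340/-0.5857 ≈ 3.13.
E_xy > 0, so almond milk and oat milk are substitutes.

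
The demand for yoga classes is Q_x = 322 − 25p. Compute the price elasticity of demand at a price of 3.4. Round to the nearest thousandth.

-0.359

At p = 3.4, Q_x = 237.
dQ_x/dp = −25.
Point elasticity E = (dQ_x/dp)·(p/Q_x) = -25 × 3.4/237 ≈ -0.359.
|E| < 1, so demand is inelastic at this price.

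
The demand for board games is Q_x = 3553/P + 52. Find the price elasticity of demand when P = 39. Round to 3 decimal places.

At P = 39, Q_x = 143.1026.
dQ_x/dP = −3553/P² = −2.336.
Point elasticity E = (dQ_x/dP)·(P/Q_x) = -2.336 × 39/143.1026 ≈ -0.637.
|E| < 1, so demand is inelastic at this price.

-0.637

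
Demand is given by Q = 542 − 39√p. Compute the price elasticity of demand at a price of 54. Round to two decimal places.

At p = 54, Q = 255.4097.
dQ/dp = −39/(2√p) = −39/(2·7.3485).
Point elasticity E = (dQ/dp)·(p/Q) = -2.6536 × 54/255.4097 ≈ -0.56.
|E| < 1, so demand is inelastic at this price.

-0.56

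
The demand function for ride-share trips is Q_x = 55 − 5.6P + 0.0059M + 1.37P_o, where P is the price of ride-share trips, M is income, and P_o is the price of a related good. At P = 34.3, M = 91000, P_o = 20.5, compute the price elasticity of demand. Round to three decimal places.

-0.449

First evaluate Q_x: 55 − 5.6(34.3) + 0.0059(91000) + 1.37(20.5) = 55 − 192.08 + 536.9 + 28.085 = 427.905.
∂Q_x/∂P = −5.6, so E_p = (−5.6)·(34.3/427.905) ≈ -0.449.
|E_p| < 1: demand is inelastic.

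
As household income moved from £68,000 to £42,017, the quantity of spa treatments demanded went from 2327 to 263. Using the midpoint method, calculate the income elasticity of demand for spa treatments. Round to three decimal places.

3.374

%ΔQ = (263 − 2327)/[(2327+263)/2] = -2064/1295 ≈ -1.5938.
%ΔI = (42,017 − 68,000)/[(68,000+42,017)/2] = -25983/55008.5 ≈ -0.4723.
E_I = %ΔQ/%ΔI ≈ 3.374.
E_I > 1: normal good (luxury).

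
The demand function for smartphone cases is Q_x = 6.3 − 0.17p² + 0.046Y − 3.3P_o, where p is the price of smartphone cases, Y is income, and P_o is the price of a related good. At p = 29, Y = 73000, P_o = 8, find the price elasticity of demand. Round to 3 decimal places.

-0.089

Substituting, Q_x = 6.3 − 0.17(29)² + 0.046(73000) − 3.3(8) = 6.3 − 142.97 + 3358 − 26.4 = 3194.93.
∂Q_x/∂p = −2·0.17·p = -9.86, so E_p = -9.86·(29/3194.93) ≈ -0.089.
|E_p| < 1: demand is inelastic.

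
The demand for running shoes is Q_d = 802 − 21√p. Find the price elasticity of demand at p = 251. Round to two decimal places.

At p = 251, Q_d = 469.2974.
dQ_d/dp = −21/(2√p) = −21/(2·15.843).
Point elasticity E = (dQ_d/dp)·(p/Q_d) = -0.6628 × 251/469.2974 ≈ -0.35.
|E| < 1, so demand is inelastic at this price.

-0.35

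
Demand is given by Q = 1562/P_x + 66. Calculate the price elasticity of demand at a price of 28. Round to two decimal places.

-0.46

At P_x = 28, Q = 121.7857.
dQ/dP_x = −1562/P_x² = −1.9923.
Point elasticity E = (dQ/dP_x)·(P_x/Q) = -1.9923 × 28/121.7857 ≈ -0.46.
|E| < 1, so demand is inelastic at this price.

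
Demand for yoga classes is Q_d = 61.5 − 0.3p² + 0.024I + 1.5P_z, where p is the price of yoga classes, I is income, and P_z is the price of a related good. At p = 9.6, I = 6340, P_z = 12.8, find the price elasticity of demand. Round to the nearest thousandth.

Evaluating quantity at (p, I, P_z) gives Q_d = 61.5 − 0.3(9.6)² + 0.024(6340) + 1.5(12.8) = 61.5 − 27.648 + 152.16 + 19.2 = 205.212.
∂Q_d/∂p = −2·0.3·p = -5.76, so E_p = -5.76·(9.6/205.212) ≈ -0.269.
|E_p| < 1: demand is inelastic.

-0.269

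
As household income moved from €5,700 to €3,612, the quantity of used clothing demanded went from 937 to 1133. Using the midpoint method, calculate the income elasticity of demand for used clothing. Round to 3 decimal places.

-0.422

%ΔQ = (1133 − 937)/[(937+1133)/2] = 196/1035 ≈ 0.1894.
%ΔM = (3,612 − 5,700)/[(5,700+3,612)/2] = -2088/4656 ≈ -0.4485.
E_I = %ΔQ/%ΔM ≈ -0.422.
E_I < 0: inferior good.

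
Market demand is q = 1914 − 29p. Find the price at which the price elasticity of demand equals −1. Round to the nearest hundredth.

For linear demand q = a − bp, E = −bp/(a − bp). |E| = 1 ⇒ bp = a − bp ⇒ p = a/(2b).
p = 1914/(2·29) = 33.00.

33.00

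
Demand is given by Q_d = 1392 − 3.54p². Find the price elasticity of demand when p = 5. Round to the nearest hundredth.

-0.14

At p = 5, Q_d = 1303.5.
dQ_d/dp = −2·3.54·p = −35.4.
Point elasticity E = (dQ_d/dp)·(p/Q_d) = -35.4 × 5/1303.5 ≈ -0.14.
|E| < 1, so demand is inelastic at this price.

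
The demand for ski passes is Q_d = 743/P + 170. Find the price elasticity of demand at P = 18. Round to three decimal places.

-0.195

At P = 18, Q_d = 211.2778.
dQ_d/dP = −743/P² = −2.2932.
Point elasticity E = (dQ_d/dP)·(P/Q_d) = -2.2932 × 18/211.2778 ≈ -0.195.
|E| < 1, so demand is inelastic at this price.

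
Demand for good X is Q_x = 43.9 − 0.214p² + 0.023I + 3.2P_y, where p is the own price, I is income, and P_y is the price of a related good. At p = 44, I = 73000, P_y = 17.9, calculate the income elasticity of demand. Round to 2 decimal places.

Q_x = 43.9 − 0.214(44)² + 0.023(73000) + 3.2(17.9) = 43.9 − 414.304 + 1679 + 57.28 = 1365.876.
∂Q_x/∂I = +0.023, so E_I = 0.023·(73000/1365.876) ≈ 1.23.
E_I > 1: normal good (luxury).

1.23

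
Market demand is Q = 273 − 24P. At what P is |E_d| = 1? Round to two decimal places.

For linear demand Q = a − bP, E = −bP/(a − bP). |E| = 1 ⇒ bP = a − bP ⇒ P = a/(2b).
P = 273/(2·24) ≈ 5.69.

5.69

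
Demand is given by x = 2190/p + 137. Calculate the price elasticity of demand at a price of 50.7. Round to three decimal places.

-0.240

At p = 50.7, x = 180.1953.
dx/dp = −2190/p² = −0.852.
Point elasticity E = (dx/dp)·(p/x) = -0.852 × 50.7/180.1953 ≈ -0.240.
|E| < 1, so demand is inelastic at this price.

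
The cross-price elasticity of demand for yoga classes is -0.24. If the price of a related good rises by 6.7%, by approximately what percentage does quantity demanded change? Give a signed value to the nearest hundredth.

-1.61

%ΔQ ≈ E × %ΔP_y = (-0.24) × (6.7%) ≈ -1.61%.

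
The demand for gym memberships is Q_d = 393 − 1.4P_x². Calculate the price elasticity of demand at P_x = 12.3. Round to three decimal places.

-2.338

At P_x = 12.3, Q_d = 181.194.
dQ_d/dP_x = −2·1.4·P_x = −34.44.
Point elasticity E = (dQ_d/dP_x)·(P_x/Q_d) = -34.44 × 12.3/181.194 ≈ -2.338.
|E| > 1, so demand is elastic at this price.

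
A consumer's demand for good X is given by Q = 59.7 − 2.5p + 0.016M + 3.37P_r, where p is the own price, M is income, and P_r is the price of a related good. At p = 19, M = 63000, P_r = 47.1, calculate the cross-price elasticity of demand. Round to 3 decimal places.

First evaluate Q: 59.7 − 2.5(19) + 0.016(63000) + 3.37(47.1) = 59.7 − 47.5 + 1008 + 158.727 = 1178.927.
∂Q/∂P_r = +3.37, so E_xy = 3.37·(47.1/1178.927) ≈ 0.135.
E_xy > 0: the goods are substitutes.

0.135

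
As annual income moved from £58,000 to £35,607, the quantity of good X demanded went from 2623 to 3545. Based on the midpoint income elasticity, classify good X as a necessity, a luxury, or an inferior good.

%ΔQ = (3545 − 2623)/[(2623+3545)/2] = 922/3084 ≈ 0.2990.
%ΔI = (35,607 − 58,000)/[(58,000+35,607)/2] = -22393/46803.5 ≈ -0.4784.
E_I = %ΔQ/%ΔI ≈ -0.625.
E_I < 0: inferior good.

inferior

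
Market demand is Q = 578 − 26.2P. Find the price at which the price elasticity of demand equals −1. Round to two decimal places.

For linear demand Q = a − bP, E = −bP/(a − bP). |E| = 1 ⇒ bP = a − bP ⇒ P = a/(2b).
P = 578/(2·26.2) ≈ 11.03.

11.03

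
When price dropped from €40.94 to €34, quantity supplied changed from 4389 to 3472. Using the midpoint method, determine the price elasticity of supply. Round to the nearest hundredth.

1.26

%Δq = (3472 − 4389)/[(4389 + 3472)/2] = -917/3930.5 ≈ -0.2333.
%Δp = (34 − 40.94)/[(40.94 + 34)/2] = -6.94/37.47 ≈ -0.1852.
Arc elasticity E = %Δq/%Δp ≈ -0.2333/-0.1852 ≈ 1.26.
|E| > 1: supply is elastic over this range.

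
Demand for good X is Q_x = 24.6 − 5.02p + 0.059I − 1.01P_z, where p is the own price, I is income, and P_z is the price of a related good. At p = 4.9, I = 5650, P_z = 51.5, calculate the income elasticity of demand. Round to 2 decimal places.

Q_x = 24.6 − 5.02(4.9) + 0.059(5650) − 1.01(51.5) = 24.6 − 24.598 + 333.35 − 52.015 = 281.337.
∂Q_x/∂I = +0.059, so E_I = 0.059·(5650/281.337) ≈ 1.18.
E_I > 1: normal good (luxury).

1.18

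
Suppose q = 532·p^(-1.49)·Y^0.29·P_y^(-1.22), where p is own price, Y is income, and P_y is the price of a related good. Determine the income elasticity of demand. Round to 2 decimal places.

0.29

For a Cobb–Douglas (constant-elasticity) form q = A·Y^α·…, the elasticity with respect to Y equals the exponent α at every point.
Here the exponent on Y is 0.29, so the income elasticity of demand is 0.29.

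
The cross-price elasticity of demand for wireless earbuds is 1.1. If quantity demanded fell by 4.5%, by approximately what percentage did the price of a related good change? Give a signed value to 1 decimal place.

%ΔQ ≈ E × %ΔP_y ⇒ %ΔP_y = %ΔQ / E = (-4.5%)/(1.1) ≈ -4.1%.

-4.1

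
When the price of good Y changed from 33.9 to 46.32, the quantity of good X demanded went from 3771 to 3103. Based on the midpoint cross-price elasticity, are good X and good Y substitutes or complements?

%ΔQ_x = (3103 − 3771)/[(3771+3103)/2] = -668/3437 ≈ -0.1944.
%ΔP_y = (46.32 − 33.9)/[(33.9+46.32)/2] ≈ 0.3096.
E_xy = -0.1944/0.3096 ≈ -0.628.
E_xy < 0, so the goods are complements.

complements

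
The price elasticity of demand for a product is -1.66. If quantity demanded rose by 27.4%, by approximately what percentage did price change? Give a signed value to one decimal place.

-16.5

%ΔQ ≈ E × %ΔP ⇒ %ΔP = %ΔQ / E = (27.4%)/(-1.66) ≈ -16.5%.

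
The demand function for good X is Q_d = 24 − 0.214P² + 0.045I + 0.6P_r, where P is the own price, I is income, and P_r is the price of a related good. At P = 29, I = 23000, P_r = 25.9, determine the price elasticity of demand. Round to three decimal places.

-0.402

Substituting, Q_d = 24 − 0.214(29)² + 0.045(23000) + 0.6(25.9) = 24 − 179.974 + 1035 + 15.54 = 894.566.
∂Q_d/∂P = −2·0.214·P = -12.412, so E_p = -12.412·(29/894.566) ≈ -0.402.
|E_p| < 1: demand is inelastic.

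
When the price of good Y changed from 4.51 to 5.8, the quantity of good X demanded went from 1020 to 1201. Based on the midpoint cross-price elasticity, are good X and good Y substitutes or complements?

%ΔQ_x = (1201 − 1020)/[(1020+1201)/2] = 181/1110.5 ≈ 0.1630.
%ΔP_y = (5.8 − 4.51)/[(4.51+5.8)/2] ≈ 0.2502.
E_xy = 0.1630/0.2502 ≈ 0.651.
E_xy > 0, so the goods are substitutes.

substitutes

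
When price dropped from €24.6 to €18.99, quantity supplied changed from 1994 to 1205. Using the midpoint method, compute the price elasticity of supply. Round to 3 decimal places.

1.916

%Δq = (1205 − 1994)/[(1994 + 1205)/2] = -789/1599.5 ≈ -0.4933.
%Δp = (18.99 − 24.6)/[(24.6 + 18.99)/2] = -5.61/21.795 ≈ -0.2574.
Arc elasticity E = %Δq/%Δp ≈ -0.4933/-0.2574 ≈ 1.916.
|E| > 1: supply is elastic over this range.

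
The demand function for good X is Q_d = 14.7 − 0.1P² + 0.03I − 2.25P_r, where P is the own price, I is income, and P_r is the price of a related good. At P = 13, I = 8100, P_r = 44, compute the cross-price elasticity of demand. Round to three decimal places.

Q_d = 14.7 − 0.1(13)² + 0.03(8100) − 2.25(44) = 14.7 − 16.9 + 243 − 99 = 141.8.
∂Q_d/∂P_r = −2.25, so E_xy = -2.25·(44/141.8) ≈ -0.698.
E_xy < 0: the goods are complements.

-0.698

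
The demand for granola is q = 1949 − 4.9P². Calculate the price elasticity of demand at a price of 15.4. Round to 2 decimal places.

-2.95

At P = 15.4, q = 786.916.
dq/dP = −2·4.9·P = −150.92.
Point elasticity E = (dq/dP)·(P/q) = -150.92 × 15.4/786.916 ≈ -2.95.
|E| > 1, so demand is elastic at this price.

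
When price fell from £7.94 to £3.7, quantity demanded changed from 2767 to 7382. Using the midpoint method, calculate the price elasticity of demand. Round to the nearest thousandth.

%ΔQ = (7382 − 2767)/[(2767 + 7382)/2] = 4615/5074.5 ≈ 0.9094.
%ΔP = (3.7 − 7.94)/[(7.94 + 3.7)/2] = -4.24/5.82 ≈ -0.7285.
Arc elasticity E = %ΔQ/%ΔP ≈ 0.9094/-0.7285 ≈ -1.248.
|E| > 1: demand is elastic over this range.

-1.248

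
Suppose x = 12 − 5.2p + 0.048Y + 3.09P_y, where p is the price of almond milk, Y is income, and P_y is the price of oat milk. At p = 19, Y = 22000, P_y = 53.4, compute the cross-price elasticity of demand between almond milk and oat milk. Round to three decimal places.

0.145

First evaluate x: 12 − 5.2(19) + 0.048(22000) + 3.09(53.4) = 12 − 98.8 + 1056 + 165.006 = 1134.206.
∂x/∂P_y = +3.09, so E_xy = 3.09·(53.4/1134.206) ≈ 0.145.
E_xy > 0: the goods are substitutes.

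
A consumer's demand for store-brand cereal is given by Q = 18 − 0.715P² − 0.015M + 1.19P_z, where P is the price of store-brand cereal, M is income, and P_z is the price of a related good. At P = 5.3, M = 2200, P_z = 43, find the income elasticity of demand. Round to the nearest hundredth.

-2.05

First evaluate Q: 18 − 0.715(5.3)² − 0.015(2200) + 1.19(43) = 18 − 20.0844 − 33 + 51.17 = 16.0857.
∂Q/∂M = −0.015, so E_I = -0.015·(2200/16.0857) ≈ -2.05.
E_I < 0: inferior good.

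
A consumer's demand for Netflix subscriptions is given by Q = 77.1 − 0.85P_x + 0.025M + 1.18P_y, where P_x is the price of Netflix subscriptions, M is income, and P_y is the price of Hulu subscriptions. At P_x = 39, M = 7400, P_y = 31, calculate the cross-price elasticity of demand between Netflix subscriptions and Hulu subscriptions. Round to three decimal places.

0.138

Q = 77.1 − 0.85(39) + 0.025(7400) + 1.18(31) = 77.1 − 33.15 + 185 + 36.58 = 265.53.
∂Q/∂P_y = +1.18, so E_xy = 1.18·(31/265.53) ≈ 0.138.
E_xy > 0: the goods are substitutes.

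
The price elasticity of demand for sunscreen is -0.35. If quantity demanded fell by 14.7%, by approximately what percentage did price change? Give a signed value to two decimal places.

42.00

%ΔQ ≈ E × %ΔP ⇒ %ΔP = %ΔQ / E = (-14.7%)/(-0.35) = 42.00%.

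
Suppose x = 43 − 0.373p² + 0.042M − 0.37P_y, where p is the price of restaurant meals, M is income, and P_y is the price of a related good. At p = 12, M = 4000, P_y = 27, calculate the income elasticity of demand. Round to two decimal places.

At the given point, x = 43 − 0.373(12)² + 0.042(4000) − 0.37(27) = 43 − 53.712 + 168 − 9.99 = 147.298.
∂x/∂M = +0.042, so E_I = 0.042·(4000/147.298) ≈ 1.14.
E_I > 1: normal good (luxury).

1.14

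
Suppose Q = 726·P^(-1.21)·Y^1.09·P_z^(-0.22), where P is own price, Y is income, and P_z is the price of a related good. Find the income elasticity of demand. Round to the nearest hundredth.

1.09

For a Cobb–Douglas (constant-elasticity) form Q = A·Y^α·…, the elasticity with respect to Y equals the exponent α at every point.
Here the exponent on Y is 1.09, so the income elasticity of demand is 1.09.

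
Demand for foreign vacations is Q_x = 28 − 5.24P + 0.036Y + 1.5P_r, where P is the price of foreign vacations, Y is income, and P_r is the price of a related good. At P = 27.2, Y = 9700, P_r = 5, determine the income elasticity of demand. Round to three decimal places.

Q_x = 28 − 5.24(27.2) + 0.036(9700) + 1.5(5) = 28 − 142.528 + 349.2 + 7.5 = 242.172.
∂Q_x/∂Y = +0.036, so E_I = 0.036·(9700/242.172) ≈ 1.442.
E_I > 1: normal good (luxury).

1.442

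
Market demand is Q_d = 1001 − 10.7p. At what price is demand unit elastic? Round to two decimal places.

For linear demand Q_d = a − bp, E = −bp/(a − bp). |E| = 1 ⇒ bp = a − bp ⇒ p = a/(2b).
p = 1001/(2·10.7) ≈ 46.78.

46.78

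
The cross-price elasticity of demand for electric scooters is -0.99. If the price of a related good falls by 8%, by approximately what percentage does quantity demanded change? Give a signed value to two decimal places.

7.92

%ΔQ ≈ E × %ΔP_y = (-0.99) × (-8%) = 7.92%.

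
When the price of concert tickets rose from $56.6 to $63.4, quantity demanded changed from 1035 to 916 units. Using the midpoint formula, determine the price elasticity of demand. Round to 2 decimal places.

%ΔQ = (916 − 1035)/[(1035 + 916)/2] = -119/975.5 ≈ -0.1220.
%ΔP = (63.4 − 56.6)/[(56.6 + 63.4)/2] = 6.8/60 ≈ 0.1133.
Arc elasticity E = %ΔQ/%ΔP ≈ -0.1220/0.1133 ≈ -1.08.
|E| > 1: demand is elastic over this range.

-1.08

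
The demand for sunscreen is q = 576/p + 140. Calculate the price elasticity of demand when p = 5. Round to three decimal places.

At p = 5, q = 255.2.
dq/dp = −576/p² = −23.04.
Point elasticity E = (dq/dp)·(p/q) = -23.04 × 5/255.2 ≈ -0.451.
|E| < 1, so demand is inelastic at this price.

-0.451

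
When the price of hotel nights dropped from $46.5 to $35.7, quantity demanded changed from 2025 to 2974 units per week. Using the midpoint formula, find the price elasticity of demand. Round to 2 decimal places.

%Δq = (2974 − 2025)/[(2025 + 2974)/2] = 949/2499.5 ≈ 0.3797.
%Δp = (35.7 − 46.5)/[(46.5 + 35.7)/2] = -10.8/41.1 ≈ -0.2628.
Arc elasticity E = %Δq/%Δp ≈ 0.3797/-0.2628 ≈ -1.44.
|E| > 1: demand is elastic over this range.

-1.44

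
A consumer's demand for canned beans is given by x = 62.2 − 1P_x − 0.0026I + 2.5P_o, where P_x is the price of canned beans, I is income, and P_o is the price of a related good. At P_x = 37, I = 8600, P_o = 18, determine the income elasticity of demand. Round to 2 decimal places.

-0.47

Substituting, x = 62.2 − 1(37) − 0.0026(8600) + 2.5(18) = 62.2 − 37 − 22.36 + 45 = 47.84.
∂x/∂I = −0.0026, so E_I = -0.0026·(8600/47.84) ≈ -0.47.
E_I < 0: inferior good.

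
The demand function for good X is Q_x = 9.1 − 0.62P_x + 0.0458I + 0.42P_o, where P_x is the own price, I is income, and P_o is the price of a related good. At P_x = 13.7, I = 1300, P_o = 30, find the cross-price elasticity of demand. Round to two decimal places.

0.17

At the given point, Q_x = 9.1 − 0.62(13.7) + 0.0458(1300) + 0.42(30) = 9.1 − 8.494 + 59.54 + 12.6 = 72.746.
∂Q_x/∂P_o = +0.42, so E_xy = 0.42·(30/72.746) ≈ 0.17.
E_xy > 0: the goods are substitutes.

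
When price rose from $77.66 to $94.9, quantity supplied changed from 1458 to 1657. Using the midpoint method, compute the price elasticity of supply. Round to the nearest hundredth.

%Δq = (1657 − 1458)/[(1458 + 1657)/2] = 199/1557.5 ≈ 0.1278.
%Δp = (94.9 − 77.66)/[(77.66 + 94.9)/2] = 17.24/86.28 ≈ 0.1998.
Arc elasticity E = %Δq/%Δp ≈ 0.1278/0.1998 ≈ 0.64.
|E| < 1: supply is inelastic over this range.

0.64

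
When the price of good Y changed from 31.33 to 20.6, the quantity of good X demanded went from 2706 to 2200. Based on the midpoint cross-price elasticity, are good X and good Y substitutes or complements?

%ΔQ_x = (2200 − 2706)/[(2706+2200)/2] = -506/2453 ≈ -0.2063.
%ΔP_y = (20.6 − 31.33)/[(31.33+20.6)/2] ≈ -0.4132.
E_xy = -0.2063/-0.4132 ≈ 0.499.
E_xy > 0, so the goods are substitutes.

substitutes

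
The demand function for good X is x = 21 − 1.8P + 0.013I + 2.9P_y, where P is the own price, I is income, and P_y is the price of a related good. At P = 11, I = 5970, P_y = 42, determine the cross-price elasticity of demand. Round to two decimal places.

First evaluate x: 21 − 1.8(11) + 0.013(5970) + 2.9(42) = 21 − 19.8 + 77.61 + 121.8 = 200.61.
∂x/∂P_y = +2.9, so E_xy = 2.9·(42/200.61) ≈ 0.61.
E_xy > 0: the goods are substitutes.

0.61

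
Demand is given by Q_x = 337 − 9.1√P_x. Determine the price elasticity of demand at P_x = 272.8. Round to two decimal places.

-0.40

At P_x = 272.8, Q_x = 186.6984.
dQ_x/dP_x = −9.1/(2√P_x) = −9.1/(2·16.5167).
Point elasticity E = (dQ_x/dP_x)·(P_x/Q_x) = -0.2755 × 272.8/186.6984 ≈ -0.40.
|E| < 1, so demand is inelastic at this price.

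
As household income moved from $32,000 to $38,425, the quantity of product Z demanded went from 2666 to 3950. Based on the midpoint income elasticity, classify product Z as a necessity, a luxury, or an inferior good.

luxury

%ΔQ = (3950 − 2666)/[(2666+3950)/2] = 1284/3308 ≈ 0.3881.
%ΔM = (38,425 − 32,000)/[(32,000+38,425)/2] = 6425/35212.5 ≈ 0.1825.
E_I = %ΔQ/%ΔM ≈ 2.127.
E_I > 1: normal good (luxury).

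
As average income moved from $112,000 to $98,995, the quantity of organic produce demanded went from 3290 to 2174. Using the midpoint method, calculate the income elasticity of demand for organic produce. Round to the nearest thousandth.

3.314

%ΔQ = (2174 − 3290)/[(3290+2174)/2] = -1116/2732 ≈ -0.4085.
%ΔY = (98,995 − 112,000)/[(112,000+98,995)/2] = -13005/105497.5 ≈ -0.1233.
E_I = %ΔQ/%ΔY ≈ 3.314.
E_I > 1: normal good (luxury).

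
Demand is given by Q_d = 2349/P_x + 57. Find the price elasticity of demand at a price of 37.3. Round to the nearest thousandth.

At P_x = 37.3, Q_d = 119.9759.
dQ_d/dP_x = −2349/P_x² = −1.6884.
Point elasticity E = (dQ_d/dP_x)·(P_x/Q_d) = -1.6884 × 37.3/119.9759 ≈ -0.525.
|E| < 1, so demand is inelastic at this price.

-0.525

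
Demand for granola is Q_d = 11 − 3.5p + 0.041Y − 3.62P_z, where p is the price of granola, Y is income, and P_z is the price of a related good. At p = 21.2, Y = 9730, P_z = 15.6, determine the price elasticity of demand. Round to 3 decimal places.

Substituting, Q_d = 11 − 3.5(21.2) + 0.041(9730) − 3.62(15.6) = 11 − 74.2 + 398.93 − 56.472 = 279.258.
∂Q_d/∂p = −3.5, so E_p = (−3.5)·(21.2/279.258) ≈ -0.266.
|E_p| < 1: demand is inelastic.

-0.266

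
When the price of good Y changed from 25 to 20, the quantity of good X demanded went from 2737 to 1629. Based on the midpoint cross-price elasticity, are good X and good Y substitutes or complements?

substitutes

%ΔQ_x = (1629 − 2737)/[(2737+1629)/2] = -1108/2183 ≈ -0.5076.
%ΔP_y = (20 − 25)/[(25+20)/2] ≈ -0.2222.
E_xy = -0.5076/-0.2222 ≈ 2.284.
E_xy > 0, so the goods are substitutes.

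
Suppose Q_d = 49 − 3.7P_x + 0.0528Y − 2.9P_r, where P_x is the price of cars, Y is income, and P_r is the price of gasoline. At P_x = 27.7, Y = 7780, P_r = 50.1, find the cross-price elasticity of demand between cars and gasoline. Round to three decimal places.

-0.685

Q_d = 49 − 3.7(27.7) + 0.0528(7780) − 2.9(50.1) = 49 − 102.49 + 410.784 − 145.29 = 212.004.
∂Q_d/∂P_r = −2.9, so E_xy = -2.9·(50.1/212.004) ≈ -0.685.
E_xy < 0: the goods are complements.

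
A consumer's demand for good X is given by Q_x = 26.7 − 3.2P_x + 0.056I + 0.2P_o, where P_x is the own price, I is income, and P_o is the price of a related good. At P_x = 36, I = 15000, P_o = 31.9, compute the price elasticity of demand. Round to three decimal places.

Evaluating quantity at (P_x, I, P_o) gives Q_x = 26.7 − 3.2(36) + 0.056(15000) + 0.2(31.9) = 26.7 − 115.2 + 840 + 6.38 = 757.88.
∂Q_x/∂P_x = −3.2, so E_p = (−3.2)·(36/757.88) ≈ -0.152.
|E_p| < 1: demand is inelastic.

-0.152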